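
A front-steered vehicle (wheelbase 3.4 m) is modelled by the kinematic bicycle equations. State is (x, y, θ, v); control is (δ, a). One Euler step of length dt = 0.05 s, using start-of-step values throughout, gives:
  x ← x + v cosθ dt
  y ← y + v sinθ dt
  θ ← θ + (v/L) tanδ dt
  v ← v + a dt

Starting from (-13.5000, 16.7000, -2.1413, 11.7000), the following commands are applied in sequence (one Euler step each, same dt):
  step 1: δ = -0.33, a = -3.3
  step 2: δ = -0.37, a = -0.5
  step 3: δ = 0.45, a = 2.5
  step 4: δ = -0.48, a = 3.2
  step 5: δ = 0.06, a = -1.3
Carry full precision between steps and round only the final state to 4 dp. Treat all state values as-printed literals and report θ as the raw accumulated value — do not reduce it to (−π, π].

(-15.2401, 14.3737, -2.2629, 11.7300)

after step 1 (δ=-0.33, a=-3.3): (-13.815933, 16.207647, -2.200234, 11.535000)
after step 2 (δ=-0.37, a=-0.5): (-14.155460, 15.741426, -2.266029, 11.510000)
after step 3 (δ=0.45, a=2.5): (-14.524105, 15.299497, -2.184264, 11.635000)
after step 4 (δ=-0.48, a=3.2): (-14.859022, 14.823825, -2.273342, 11.795000)
after step 5 (δ=0.06, a=-1.3): (-15.240096, 14.373729, -2.262923, 11.730000)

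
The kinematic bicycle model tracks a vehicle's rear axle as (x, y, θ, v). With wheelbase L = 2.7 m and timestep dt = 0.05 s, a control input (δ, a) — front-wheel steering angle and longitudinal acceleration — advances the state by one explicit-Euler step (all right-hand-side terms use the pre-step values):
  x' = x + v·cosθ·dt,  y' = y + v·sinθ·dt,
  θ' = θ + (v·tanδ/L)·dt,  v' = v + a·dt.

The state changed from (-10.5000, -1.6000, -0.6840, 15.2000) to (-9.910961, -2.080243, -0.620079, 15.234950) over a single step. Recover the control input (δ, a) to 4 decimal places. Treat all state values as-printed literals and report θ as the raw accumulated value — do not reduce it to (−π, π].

δ = 0.2233, a = 0.6990

a = (v'−v)/dt = (0.034950)/0.05 = 0.6990
Δθ = θ'−θ = 0.063921;  (v·dt/L) = 15.2000·0.05/2.7 = 0.281481
tan δ = Δθ·L/(v·dt) = 0.227088  →  δ = 0.2233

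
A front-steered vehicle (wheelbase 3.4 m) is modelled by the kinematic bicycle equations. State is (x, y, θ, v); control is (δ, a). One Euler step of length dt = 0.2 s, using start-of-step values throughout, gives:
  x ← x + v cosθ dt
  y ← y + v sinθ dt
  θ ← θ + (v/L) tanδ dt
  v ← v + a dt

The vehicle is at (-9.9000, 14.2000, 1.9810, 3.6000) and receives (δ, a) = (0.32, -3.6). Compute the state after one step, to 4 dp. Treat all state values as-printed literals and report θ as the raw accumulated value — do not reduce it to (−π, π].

(-10.1871, 14.8603, 2.0512, 2.8800)

x' = -9.9000 + 3.6000·cos(1.9810)·0.2 = -10.1871
y' = 14.2000 + 3.6000·sin(1.9810)·0.2 = 14.8603
θ' = 1.9810 + (3.6000/3.4)·tan(0.32)·0.2 = 2.0512
v' = 3.6000 − 3.6000·0.2 = 2.8800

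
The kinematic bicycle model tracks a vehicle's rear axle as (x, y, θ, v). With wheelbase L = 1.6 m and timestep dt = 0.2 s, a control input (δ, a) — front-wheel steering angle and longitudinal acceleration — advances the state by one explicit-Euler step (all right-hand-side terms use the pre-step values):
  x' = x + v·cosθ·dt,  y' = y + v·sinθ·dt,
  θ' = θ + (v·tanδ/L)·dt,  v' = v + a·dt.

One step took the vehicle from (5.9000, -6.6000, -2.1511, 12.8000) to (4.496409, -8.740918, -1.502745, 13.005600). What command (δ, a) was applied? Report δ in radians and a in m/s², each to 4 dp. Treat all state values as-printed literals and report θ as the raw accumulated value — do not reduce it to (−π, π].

δ = 0.3850, a = 1.0280

a = (v'−v)/dt = (0.205600)/0.2 = 1.0280
Δθ = θ'−θ = 0.648355;  (v·dt/L) = 12.8000·0.2/1.6 = 1.600000
tan δ = Δθ·L/(v·dt) = 0.405222  →  δ = 0.3850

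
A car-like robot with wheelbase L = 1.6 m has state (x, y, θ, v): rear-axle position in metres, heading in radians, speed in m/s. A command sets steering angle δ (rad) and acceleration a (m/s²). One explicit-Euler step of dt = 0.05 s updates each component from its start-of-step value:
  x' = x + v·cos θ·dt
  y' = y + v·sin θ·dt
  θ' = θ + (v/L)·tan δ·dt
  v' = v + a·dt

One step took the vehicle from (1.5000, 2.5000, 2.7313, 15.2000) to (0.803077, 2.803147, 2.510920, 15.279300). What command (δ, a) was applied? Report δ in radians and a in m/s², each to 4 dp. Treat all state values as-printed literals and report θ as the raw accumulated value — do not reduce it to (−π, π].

a = (v'−v)/dt = (0.079300)/0.05 = 1.5860
Δθ = θ'−θ = -0.220380;  (v·dt/L) = 15.2000·0.05/1.6 = 0.475000
tan δ = Δθ·L/(v·dt) = -0.463958  →  δ = -0.4344

δ = -0.4344, a = 1.5860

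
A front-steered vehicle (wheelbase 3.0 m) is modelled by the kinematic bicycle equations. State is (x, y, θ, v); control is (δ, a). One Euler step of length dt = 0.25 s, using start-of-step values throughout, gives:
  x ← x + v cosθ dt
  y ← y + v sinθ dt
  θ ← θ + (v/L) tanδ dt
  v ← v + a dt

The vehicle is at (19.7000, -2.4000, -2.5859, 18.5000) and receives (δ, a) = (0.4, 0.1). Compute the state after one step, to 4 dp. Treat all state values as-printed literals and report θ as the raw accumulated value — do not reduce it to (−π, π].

x' = 19.7000 + 18.5000·cos(-2.5859)·0.25 = 15.7709
y' = -2.4000 + 18.5000·sin(-2.5859)·0.25 = -4.8398
θ' = -2.5859 + (18.5000/3.0)·tan(0.4)·0.25 = -1.9341
v' = 18.5000 + 0.1000·0.25 = 18.5250

(15.7709, -4.8398, -1.9341, 18.5250)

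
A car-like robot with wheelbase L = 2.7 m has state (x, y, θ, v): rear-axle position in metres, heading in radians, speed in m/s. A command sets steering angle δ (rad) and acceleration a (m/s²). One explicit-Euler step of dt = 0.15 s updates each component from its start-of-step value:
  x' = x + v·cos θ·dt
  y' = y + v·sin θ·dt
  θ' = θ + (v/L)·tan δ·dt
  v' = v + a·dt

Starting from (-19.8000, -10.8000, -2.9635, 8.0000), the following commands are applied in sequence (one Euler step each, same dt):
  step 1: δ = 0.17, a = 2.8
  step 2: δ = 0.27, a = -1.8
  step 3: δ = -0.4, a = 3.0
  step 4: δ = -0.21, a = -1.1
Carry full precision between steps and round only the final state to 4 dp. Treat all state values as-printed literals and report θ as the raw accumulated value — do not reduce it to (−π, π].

(-24.6031, -12.0349, -3.0510, 8.4350)

after step 1 (δ=0.17, a=2.8): (-20.981020, -11.012583, -2.887208, 8.420000)
after step 2 (δ=0.27, a=-1.8): (-22.203375, -11.330417, -2.757747, 8.150000)
after step 3 (δ=-0.4, a=3.0): (-23.336915, -11.788230, -2.949178, 8.600000)
after step 4 (δ=-0.21, a=-1.1): (-24.603108, -12.034916, -3.051013, 8.435000)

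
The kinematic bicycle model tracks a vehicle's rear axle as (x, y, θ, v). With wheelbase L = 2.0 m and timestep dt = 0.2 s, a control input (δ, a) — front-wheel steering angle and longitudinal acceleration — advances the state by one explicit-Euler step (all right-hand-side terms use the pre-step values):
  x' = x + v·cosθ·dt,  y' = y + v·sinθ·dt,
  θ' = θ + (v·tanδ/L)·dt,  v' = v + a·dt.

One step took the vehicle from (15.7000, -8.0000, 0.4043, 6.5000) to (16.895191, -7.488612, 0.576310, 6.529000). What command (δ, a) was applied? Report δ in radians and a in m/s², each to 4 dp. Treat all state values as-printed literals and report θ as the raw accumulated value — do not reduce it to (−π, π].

δ = 0.2587, a = 0.1450

a = (v'−v)/dt = (0.029000)/0.2 = 0.1450
Δθ = θ'−θ = 0.172010;  (v·dt/L) = 6.5000·0.2/2.0 = 0.650000
tan δ = Δθ·L/(v·dt) = 0.264631  →  δ = 0.2587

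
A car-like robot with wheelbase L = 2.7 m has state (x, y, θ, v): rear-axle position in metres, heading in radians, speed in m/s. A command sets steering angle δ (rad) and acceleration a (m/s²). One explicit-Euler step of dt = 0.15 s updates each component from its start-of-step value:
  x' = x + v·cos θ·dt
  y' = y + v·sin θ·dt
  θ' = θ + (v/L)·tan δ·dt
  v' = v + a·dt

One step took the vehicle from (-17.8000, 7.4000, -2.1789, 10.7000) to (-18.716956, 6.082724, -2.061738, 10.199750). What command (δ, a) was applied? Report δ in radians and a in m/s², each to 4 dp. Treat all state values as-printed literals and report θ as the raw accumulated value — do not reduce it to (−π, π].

δ = 0.1946, a = -3.3350

a = (v'−v)/dt = (-0.500250)/0.15 = -3.3350
Δθ = θ'−θ = 0.117162;  (v·dt/L) = 10.7000·0.15/2.7 = 0.594444
tan δ = Δθ·L/(v·dt) = 0.197095  →  δ = 0.1946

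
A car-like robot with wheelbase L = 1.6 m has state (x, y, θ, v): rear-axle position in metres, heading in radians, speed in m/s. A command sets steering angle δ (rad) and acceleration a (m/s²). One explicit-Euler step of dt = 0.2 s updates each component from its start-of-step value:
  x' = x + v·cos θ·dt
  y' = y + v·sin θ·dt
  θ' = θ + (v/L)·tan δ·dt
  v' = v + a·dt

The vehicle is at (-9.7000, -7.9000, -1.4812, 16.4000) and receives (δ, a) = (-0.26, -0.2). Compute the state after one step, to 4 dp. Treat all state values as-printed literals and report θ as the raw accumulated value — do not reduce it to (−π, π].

x' = -9.7000 + 16.4000·cos(-1.4812)·0.2 = -9.4065
y' = -7.9000 + 16.4000·sin(-1.4812)·0.2 = -11.1668
θ' = -1.4812 + (16.4000/1.6)·tan(-0.26)·0.2 = -2.0265
v' = 16.4000 − 0.2000·0.2 = 16.3600

(-9.4065, -11.1668, -2.0265, 16.3600)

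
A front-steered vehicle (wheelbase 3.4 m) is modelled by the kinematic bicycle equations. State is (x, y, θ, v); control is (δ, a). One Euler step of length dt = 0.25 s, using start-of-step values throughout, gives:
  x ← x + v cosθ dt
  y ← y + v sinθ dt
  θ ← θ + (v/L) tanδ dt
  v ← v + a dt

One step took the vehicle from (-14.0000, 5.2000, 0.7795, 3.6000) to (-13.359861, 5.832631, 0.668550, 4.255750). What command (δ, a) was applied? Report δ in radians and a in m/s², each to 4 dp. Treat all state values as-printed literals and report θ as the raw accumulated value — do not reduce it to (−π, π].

δ = -0.3969, a = 2.6230

a = (v'−v)/dt = (0.655750)/0.25 = 2.6230
Δθ = θ'−θ = -0.110950;  (v·dt/L) = 3.6000·0.25/3.4 = 0.264706
tan δ = Δθ·L/(v·dt) = -0.419144  →  δ = -0.3969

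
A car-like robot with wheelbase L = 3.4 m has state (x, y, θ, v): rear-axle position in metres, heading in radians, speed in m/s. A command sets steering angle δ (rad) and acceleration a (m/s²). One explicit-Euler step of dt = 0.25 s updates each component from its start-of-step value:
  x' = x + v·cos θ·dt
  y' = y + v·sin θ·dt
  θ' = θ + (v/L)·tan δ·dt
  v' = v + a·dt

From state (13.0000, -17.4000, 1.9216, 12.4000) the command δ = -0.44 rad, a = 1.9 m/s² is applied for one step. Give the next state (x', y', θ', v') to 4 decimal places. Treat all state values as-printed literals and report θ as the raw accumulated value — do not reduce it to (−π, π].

(11.9347, -14.4888, 1.4924, 12.8750)

x' = 13.0000 + 12.4000·cos(1.9216)·0.25 = 11.9347
y' = -17.4000 + 12.4000·sin(1.9216)·0.25 = -14.4888
θ' = 1.9216 + (12.4000/3.4)·tan(-0.44)·0.25 = 1.4924
v' = 12.4000 + 1.9000·0.25 = 12.8750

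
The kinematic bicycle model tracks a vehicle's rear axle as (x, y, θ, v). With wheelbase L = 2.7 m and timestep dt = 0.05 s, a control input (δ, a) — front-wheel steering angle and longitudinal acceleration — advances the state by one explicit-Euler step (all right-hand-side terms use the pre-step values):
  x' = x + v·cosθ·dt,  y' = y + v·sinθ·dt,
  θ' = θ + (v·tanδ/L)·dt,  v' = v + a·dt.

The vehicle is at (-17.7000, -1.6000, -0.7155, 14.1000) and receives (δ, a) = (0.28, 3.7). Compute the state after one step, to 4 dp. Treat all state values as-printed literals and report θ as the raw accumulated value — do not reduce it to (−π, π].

(-17.1679, -2.0625, -0.6404, 14.2850)

x' = -17.7000 + 14.1000·cos(-0.7155)·0.05 = -17.1679
y' = -1.6000 + 14.1000·sin(-0.7155)·0.05 = -2.0625
θ' = -0.7155 + (14.1000/2.7)·tan(0.28)·0.05 = -0.6404
v' = 14.1000 + 3.7000·0.05 = 14.2850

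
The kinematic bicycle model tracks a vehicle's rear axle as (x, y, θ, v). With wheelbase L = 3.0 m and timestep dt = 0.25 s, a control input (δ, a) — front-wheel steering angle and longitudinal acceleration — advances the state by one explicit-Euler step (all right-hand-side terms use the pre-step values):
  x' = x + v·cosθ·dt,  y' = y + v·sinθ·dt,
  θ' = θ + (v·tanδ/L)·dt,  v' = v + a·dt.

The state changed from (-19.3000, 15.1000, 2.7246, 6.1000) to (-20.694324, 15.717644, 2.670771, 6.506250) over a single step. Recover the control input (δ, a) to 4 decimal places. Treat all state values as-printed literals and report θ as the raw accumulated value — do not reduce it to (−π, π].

δ = -0.1055, a = 1.6250

a = (v'−v)/dt = (0.406250)/0.25 = 1.6250
Δθ = θ'−θ = -0.053829;  (v·dt/L) = 6.1000·0.25/3.0 = 0.508333
tan δ = Δθ·L/(v·dt) = -0.105893  →  δ = -0.1055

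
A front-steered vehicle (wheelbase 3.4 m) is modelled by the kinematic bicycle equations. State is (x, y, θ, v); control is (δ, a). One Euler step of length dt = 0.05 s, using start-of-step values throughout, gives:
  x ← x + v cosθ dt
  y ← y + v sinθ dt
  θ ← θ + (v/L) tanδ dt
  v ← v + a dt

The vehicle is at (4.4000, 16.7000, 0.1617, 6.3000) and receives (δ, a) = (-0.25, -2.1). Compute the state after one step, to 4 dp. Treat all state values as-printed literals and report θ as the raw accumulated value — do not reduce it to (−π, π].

(4.7109, 16.7507, 0.1380, 6.1950)

x' = 4.4000 + 6.3000·cos(0.1617)·0.05 = 4.7109
y' = 16.7000 + 6.3000·sin(0.1617)·0.05 = 16.7507
θ' = 0.1617 + (6.3000/3.4)·tan(-0.25)·0.05 = 0.1380
v' = 6.3000 − 2.1000·0.05 = 6.1950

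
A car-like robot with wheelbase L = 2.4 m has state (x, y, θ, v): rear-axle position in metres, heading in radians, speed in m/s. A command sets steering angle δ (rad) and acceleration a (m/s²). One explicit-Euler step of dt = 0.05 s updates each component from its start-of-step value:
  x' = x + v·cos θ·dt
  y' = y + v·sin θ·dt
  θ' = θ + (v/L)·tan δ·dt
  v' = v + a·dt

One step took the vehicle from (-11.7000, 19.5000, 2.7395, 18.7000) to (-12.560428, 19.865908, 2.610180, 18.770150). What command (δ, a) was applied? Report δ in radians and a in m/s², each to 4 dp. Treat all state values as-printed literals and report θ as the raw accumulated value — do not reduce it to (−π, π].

δ = -0.3205, a = 1.4030

a = (v'−v)/dt = (0.070150)/0.05 = 1.4030
Δθ = θ'−θ = -0.129320;  (v·dt/L) = 18.7000·0.05/2.4 = 0.389583
tan δ = Δθ·L/(v·dt) = -0.331944  →  δ = -0.3205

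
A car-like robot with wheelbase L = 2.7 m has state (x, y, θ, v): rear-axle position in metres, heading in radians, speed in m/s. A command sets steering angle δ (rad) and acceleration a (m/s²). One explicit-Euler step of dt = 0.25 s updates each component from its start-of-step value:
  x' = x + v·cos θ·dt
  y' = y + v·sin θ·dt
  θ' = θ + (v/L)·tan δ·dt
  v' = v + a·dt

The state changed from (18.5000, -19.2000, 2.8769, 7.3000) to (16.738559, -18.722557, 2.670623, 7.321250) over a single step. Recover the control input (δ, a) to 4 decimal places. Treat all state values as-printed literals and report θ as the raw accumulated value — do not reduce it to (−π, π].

δ = -0.2962, a = 0.0850

a = (v'−v)/dt = (0.021250)/0.25 = 0.0850
Δθ = θ'−θ = -0.206277;  (v·dt/L) = 7.3000·0.25/2.7 = 0.675926
tan δ = Δθ·L/(v·dt) = -0.305177  →  δ = -0.2962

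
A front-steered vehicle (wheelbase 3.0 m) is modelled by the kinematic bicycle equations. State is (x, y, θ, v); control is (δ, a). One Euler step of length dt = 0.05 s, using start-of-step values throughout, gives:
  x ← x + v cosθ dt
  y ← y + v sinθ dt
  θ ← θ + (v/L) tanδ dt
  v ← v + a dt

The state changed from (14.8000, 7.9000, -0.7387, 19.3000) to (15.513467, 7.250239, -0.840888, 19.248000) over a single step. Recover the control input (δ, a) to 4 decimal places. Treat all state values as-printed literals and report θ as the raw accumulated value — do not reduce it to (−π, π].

a = (v'−v)/dt = (-0.052000)/0.05 = -1.0400
Δθ = θ'−θ = -0.102188;  (v·dt/L) = 19.3000·0.05/3.0 = 0.321667
tan δ = Δθ·L/(v·dt) = -0.317683  →  δ = -0.3076

δ = -0.3076, a = -1.0400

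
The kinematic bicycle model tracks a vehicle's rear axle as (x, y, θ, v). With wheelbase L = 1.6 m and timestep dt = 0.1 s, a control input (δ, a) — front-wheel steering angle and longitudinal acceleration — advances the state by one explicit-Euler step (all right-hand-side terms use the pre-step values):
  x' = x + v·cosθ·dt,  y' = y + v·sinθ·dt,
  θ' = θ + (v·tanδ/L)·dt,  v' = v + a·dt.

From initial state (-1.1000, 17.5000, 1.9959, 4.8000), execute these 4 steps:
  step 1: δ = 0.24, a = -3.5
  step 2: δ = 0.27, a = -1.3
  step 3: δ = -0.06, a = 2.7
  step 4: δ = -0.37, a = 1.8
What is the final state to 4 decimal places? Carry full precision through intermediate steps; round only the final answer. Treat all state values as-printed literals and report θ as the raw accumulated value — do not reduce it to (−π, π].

(-1.9894, 19.0796, 2.0188, 4.7700)

after step 1 (δ=0.24, a=-3.5): (-1.297959, 17.937278, 2.069315, 4.450000)
after step 2 (δ=0.27, a=-1.3): (-1.510725, 18.328118, 2.146288, 4.320000)
after step 3 (δ=-0.06, a=2.7): (-1.745840, 18.690533, 2.130069, 4.590000)
after step 4 (δ=-0.37, a=1.8): (-1.989371, 19.079601, 2.018801, 4.770000)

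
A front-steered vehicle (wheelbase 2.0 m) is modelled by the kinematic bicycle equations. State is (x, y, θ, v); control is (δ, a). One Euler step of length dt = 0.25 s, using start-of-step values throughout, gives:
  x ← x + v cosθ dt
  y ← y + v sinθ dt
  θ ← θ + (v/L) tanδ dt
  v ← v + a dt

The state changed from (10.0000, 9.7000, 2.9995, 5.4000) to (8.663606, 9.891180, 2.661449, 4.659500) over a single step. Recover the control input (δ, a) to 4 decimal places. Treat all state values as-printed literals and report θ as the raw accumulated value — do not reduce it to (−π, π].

δ = -0.4643, a = -2.9620

a = (v'−v)/dt = (-0.740500)/0.25 = -2.9620
Δθ = θ'−θ = -0.338051;  (v·dt/L) = 5.4000·0.25/2.0 = 0.675000
tan δ = Δθ·L/(v·dt) = -0.500816  →  δ = -0.4643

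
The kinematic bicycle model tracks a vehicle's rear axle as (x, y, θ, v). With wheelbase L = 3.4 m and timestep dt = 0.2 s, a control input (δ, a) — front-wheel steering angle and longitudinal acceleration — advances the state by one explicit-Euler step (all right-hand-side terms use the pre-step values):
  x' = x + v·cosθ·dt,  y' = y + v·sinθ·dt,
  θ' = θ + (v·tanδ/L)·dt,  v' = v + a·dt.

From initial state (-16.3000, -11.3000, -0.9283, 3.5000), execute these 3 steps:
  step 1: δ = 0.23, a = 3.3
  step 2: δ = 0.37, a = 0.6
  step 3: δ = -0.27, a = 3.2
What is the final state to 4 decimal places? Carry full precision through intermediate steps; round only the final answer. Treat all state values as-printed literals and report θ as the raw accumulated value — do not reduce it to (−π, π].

(-14.7451, -13.1069, -0.8549, 4.9200)

after step 1 (δ=0.23, a=3.3): (-15.880563, -11.860422, -0.880094, 4.160000)
after step 2 (δ=0.37, a=0.6): (-15.350513, -12.501726, -0.785182, 4.280000)
after step 3 (δ=-0.27, a=3.2): (-14.745099, -13.106879, -0.854860, 4.920000)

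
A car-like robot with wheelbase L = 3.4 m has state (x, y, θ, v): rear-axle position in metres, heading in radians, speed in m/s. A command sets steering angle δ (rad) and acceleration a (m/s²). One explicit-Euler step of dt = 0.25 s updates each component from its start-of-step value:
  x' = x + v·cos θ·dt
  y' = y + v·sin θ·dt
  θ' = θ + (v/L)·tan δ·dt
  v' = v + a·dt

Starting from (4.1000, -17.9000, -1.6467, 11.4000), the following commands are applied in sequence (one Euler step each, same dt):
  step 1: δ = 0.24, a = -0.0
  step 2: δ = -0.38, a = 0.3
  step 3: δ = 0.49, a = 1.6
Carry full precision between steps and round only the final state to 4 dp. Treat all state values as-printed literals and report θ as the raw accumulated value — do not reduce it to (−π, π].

after step 1 (δ=0.24, a=-0.0): (3.883882, -20.741794, -1.441570, 11.400000)
after step 2 (δ=-0.38, a=0.3): (4.251154, -23.568030, -1.776372, 11.475000)
after step 3 (δ=0.49, a=1.6): (3.665554, -26.376375, -1.326325, 11.875000)

(3.6656, -26.3764, -1.3263, 11.8750)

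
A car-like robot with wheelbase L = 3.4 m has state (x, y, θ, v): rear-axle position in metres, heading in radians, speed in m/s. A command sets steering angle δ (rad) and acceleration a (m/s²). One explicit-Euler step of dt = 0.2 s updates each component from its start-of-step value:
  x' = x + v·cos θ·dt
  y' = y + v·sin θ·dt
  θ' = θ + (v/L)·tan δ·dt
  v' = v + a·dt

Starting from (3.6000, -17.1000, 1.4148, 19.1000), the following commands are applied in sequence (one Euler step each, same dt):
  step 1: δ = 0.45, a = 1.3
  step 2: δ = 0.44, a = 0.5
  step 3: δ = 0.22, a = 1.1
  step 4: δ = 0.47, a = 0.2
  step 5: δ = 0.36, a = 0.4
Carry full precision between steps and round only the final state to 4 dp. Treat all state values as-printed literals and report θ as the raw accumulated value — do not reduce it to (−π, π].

(-7.8760, -6.6563, 3.7743, 19.8000)

after step 1 (δ=0.45, a=1.3): (4.193492, -13.326385, 1.957527, 19.360000)
after step 2 (δ=0.44, a=0.5): (2.733120, -9.740343, 2.493663, 19.460000)
after step 3 (δ=0.22, a=1.1): (-0.370107, -7.391376, 2.749641, 19.680000)
after step 4 (δ=0.47, a=0.2): (-4.007621, -5.887852, 3.337686, 19.720000)
after step 5 (δ=0.36, a=0.4): (-7.876035, -6.656298, 3.774314, 19.800000)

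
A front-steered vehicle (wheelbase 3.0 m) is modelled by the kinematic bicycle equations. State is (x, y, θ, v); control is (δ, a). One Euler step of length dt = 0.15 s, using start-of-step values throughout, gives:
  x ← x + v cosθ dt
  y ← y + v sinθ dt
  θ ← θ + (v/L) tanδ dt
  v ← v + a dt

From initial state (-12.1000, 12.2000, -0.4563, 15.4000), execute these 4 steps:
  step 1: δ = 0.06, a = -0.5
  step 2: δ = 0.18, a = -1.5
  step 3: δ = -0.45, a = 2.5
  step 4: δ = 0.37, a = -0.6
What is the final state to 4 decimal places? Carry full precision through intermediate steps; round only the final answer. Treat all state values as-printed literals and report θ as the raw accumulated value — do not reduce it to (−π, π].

(-3.8672, 8.2828, -0.3352, 15.3850)

after step 1 (δ=0.06, a=-0.5): (-10.026338, 11.182145, -0.410044, 15.325000)
after step 2 (δ=0.18, a=-1.5): (-7.918148, 10.265748, -0.270610, 15.100000)
after step 3 (δ=-0.45, a=2.5): (-5.735576, 9.660270, -0.635317, 15.475000)
after step 4 (δ=0.37, a=-0.6): (-3.867240, 8.282764, -0.335208, 15.385000)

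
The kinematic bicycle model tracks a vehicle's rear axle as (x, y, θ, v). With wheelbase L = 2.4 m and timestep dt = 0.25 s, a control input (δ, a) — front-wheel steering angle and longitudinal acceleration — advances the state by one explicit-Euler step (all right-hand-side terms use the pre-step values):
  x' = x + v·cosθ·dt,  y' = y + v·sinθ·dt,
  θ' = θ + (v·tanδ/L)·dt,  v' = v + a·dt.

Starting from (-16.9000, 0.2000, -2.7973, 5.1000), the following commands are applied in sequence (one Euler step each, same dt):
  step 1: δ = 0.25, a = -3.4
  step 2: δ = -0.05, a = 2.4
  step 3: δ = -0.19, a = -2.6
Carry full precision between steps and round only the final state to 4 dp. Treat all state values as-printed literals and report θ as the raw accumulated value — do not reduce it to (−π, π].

after step 1 (δ=0.25, a=-3.4): (-18.100176, -0.230352, -2.661650, 4.250000)
after step 2 (δ=-0.05, a=2.4): (-19.042636, -0.720939, -2.683803, 4.850000)
after step 3 (δ=-0.19, a=-2.6): (-20.130287, -1.256822, -2.780965, 4.200000)

(-20.1303, -1.2568, -2.7810, 4.2000)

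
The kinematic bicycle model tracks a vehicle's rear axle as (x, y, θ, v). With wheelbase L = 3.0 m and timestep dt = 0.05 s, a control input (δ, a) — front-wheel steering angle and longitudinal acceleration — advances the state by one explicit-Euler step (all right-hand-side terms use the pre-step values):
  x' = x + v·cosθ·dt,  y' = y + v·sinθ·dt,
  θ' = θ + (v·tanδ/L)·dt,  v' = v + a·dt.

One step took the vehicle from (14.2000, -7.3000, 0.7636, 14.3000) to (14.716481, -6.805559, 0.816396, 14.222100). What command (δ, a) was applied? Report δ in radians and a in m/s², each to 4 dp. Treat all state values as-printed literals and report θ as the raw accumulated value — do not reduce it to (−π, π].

a = (v'−v)/dt = (-0.077900)/0.05 = -1.5580
Δθ = θ'−θ = 0.052796;  (v·dt/L) = 14.3000·0.05/3.0 = 0.238333
tan δ = Δθ·L/(v·dt) = 0.221522  →  δ = 0.2180

δ = 0.2180, a = -1.5580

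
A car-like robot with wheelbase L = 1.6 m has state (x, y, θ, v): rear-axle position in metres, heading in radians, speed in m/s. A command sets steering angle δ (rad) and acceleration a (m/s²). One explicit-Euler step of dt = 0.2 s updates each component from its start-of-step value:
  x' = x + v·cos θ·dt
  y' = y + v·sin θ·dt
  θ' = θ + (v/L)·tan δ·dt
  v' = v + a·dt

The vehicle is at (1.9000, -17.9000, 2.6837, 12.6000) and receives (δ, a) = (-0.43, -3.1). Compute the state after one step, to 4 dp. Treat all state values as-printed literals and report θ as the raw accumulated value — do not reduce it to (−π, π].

(-0.3604, -16.7860, 1.9614, 11.9800)

x' = 1.9000 + 12.6000·cos(2.6837)·0.2 = -0.3604
y' = -17.9000 + 12.6000·sin(2.6837)·0.2 = -16.7860
θ' = 2.6837 + (12.6000/1.6)·tan(-0.43)·0.2 = 1.9614
v' = 12.6000 − 3.1000·0.2 = 11.9800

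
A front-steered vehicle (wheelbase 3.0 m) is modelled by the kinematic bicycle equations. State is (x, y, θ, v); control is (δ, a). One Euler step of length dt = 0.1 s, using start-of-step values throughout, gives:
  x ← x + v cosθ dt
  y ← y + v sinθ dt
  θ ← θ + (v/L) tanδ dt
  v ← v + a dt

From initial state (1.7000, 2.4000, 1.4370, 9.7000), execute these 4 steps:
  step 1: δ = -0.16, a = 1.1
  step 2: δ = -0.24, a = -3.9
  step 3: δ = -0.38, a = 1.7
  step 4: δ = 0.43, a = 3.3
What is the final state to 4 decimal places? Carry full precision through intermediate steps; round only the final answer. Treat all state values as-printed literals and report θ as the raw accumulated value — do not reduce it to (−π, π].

(2.6243, 6.1208, 1.3260, 9.9200)

after step 1 (δ=-0.16, a=1.1): (1.829396, 3.361331, 1.384821, 9.810000)
after step 2 (δ=-0.24, a=-3.9): (2.010788, 4.325415, 1.304798, 9.420000)
after step 3 (δ=-0.38, a=1.7): (2.258414, 5.234285, 1.179383, 9.590000)
after step 4 (δ=0.43, a=3.3): (2.624268, 6.120757, 1.325989, 9.920000)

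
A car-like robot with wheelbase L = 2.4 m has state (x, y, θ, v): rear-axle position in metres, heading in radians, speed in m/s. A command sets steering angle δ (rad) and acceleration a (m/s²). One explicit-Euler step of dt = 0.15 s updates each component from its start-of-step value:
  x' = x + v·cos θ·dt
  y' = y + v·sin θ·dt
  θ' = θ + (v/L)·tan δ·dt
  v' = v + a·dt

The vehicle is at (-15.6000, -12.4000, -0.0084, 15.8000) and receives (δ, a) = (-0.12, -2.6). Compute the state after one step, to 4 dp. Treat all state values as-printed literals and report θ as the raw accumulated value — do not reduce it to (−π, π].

x' = -15.6000 + 15.8000·cos(-0.0084)·0.15 = -13.2301
y' = -12.4000 + 15.8000·sin(-0.0084)·0.15 = -12.4199
θ' = -0.0084 + (15.8000/2.4)·tan(-0.12)·0.15 = -0.1275
v' = 15.8000 − 2.6000·0.15 = 15.4100

(-13.2301, -12.4199, -0.1275, 15.4100)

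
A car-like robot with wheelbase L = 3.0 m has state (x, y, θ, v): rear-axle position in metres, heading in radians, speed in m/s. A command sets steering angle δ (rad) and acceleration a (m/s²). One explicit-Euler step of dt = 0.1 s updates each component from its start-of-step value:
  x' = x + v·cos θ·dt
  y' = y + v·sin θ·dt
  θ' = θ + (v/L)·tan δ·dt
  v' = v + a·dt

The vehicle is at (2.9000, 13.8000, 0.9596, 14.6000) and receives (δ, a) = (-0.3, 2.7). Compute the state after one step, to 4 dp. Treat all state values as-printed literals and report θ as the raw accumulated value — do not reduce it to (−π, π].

(3.7378, 14.9957, 0.8091, 14.8700)

x' = 2.9000 + 14.6000·cos(0.9596)·0.1 = 3.7378
y' = 13.8000 + 14.6000·sin(0.9596)·0.1 = 14.9957
θ' = 0.9596 + (14.6000/3.0)·tan(-0.3)·0.1 = 0.8091
v' = 14.6000 + 2.7000·0.1 = 14.8700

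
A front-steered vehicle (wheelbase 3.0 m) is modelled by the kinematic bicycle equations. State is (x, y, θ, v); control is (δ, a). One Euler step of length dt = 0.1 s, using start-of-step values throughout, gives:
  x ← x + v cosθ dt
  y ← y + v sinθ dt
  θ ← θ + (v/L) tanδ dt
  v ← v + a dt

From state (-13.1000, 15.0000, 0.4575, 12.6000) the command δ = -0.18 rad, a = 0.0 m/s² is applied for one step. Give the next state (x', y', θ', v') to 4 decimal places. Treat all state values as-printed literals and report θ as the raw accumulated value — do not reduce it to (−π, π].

x' = -13.1000 + 12.6000·cos(0.4575)·0.1 = -11.9696
y' = 15.0000 + 12.6000·sin(0.4575)·0.1 = 15.5566
θ' = 0.4575 + (12.6000/3.0)·tan(-0.18)·0.1 = 0.3811
v' = 12.6000 + 0.0000·0.1 = 12.6000

(-11.9696, 15.5566, 0.3811, 12.6000)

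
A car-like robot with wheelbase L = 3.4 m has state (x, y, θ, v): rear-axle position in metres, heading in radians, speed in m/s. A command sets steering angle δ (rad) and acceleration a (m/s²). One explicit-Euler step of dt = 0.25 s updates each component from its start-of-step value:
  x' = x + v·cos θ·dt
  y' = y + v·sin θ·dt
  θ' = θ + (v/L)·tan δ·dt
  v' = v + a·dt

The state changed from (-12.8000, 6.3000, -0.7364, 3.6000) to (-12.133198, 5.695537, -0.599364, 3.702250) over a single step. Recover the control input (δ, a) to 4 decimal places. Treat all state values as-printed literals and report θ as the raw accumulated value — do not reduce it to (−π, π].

δ = 0.4777, a = 0.4090

a = (v'−v)/dt = (0.102250)/0.25 = 0.4090
Δθ = θ'−θ = 0.137036;  (v·dt/L) = 3.6000·0.25/3.4 = 0.264706
tan δ = Δθ·L/(v·dt) = 0.517692  →  δ = 0.4777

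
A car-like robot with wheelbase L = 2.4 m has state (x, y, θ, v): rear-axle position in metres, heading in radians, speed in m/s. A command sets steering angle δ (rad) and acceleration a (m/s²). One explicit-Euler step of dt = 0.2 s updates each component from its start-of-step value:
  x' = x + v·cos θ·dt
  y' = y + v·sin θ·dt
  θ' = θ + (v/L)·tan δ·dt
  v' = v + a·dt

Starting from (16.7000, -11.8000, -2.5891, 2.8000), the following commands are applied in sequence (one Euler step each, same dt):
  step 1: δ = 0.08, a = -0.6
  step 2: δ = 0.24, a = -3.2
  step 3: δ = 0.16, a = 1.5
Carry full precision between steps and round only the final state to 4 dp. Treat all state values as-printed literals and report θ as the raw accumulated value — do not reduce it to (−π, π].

after step 1 (δ=0.08, a=-0.6): (16.223317, -12.093894, -2.570393, 2.680000)
after step 2 (δ=0.24, a=-3.2): (15.772406, -12.383678, -2.515740, 2.040000)
after step 3 (δ=0.16, a=1.5): (15.441736, -12.622679, -2.488306, 2.340000)

(15.4417, -12.6227, -2.4883, 2.3400)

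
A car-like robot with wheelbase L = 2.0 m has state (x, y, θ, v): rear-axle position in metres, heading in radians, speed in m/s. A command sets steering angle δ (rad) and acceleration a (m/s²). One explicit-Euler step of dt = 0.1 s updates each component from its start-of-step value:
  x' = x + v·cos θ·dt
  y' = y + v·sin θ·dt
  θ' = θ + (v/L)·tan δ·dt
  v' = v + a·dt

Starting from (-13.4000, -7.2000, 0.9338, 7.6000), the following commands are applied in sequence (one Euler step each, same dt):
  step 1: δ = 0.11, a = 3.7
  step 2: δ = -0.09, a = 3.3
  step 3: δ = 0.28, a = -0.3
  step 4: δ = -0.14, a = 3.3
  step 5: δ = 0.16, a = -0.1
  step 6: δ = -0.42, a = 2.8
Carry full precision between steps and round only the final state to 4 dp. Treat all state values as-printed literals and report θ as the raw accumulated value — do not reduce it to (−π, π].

(-10.7304, -3.0601, 0.8785, 8.8700)

after step 1 (δ=0.11, a=3.7): (-12.947965, -6.589047, 0.975769, 7.970000)
after step 2 (δ=-0.09, a=3.3): (-12.501221, -5.929024, 0.939807, 8.300000)
after step 3 (δ=0.28, a=-0.3): (-12.011568, -5.258846, 1.059142, 8.270000)
after step 4 (δ=-0.14, a=3.3): (-11.606652, -4.537755, 1.000871, 8.600000)
after step 5 (δ=0.16, a=-0.1): (-11.142623, -3.813685, 1.070264, 8.590000)
after step 6 (δ=-0.42, a=2.8): (-10.730395, -3.060061, 0.878461, 8.870000)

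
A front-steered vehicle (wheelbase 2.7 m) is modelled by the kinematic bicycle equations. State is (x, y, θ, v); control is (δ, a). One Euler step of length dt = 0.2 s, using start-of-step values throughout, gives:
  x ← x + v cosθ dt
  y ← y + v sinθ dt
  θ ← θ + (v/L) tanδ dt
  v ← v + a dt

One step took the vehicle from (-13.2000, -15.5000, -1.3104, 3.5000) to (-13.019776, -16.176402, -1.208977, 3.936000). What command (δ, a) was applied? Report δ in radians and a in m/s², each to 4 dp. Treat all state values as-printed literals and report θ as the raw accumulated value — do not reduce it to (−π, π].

δ = 0.3729, a = 2.1800

a = (v'−v)/dt = (0.436000)/0.2 = 2.1800
Δθ = θ'−θ = 0.101423;  (v·dt/L) = 3.5000·0.2/2.7 = 0.259259
tan δ = Δθ·L/(v·dt) = 0.391203  →  δ = 0.3729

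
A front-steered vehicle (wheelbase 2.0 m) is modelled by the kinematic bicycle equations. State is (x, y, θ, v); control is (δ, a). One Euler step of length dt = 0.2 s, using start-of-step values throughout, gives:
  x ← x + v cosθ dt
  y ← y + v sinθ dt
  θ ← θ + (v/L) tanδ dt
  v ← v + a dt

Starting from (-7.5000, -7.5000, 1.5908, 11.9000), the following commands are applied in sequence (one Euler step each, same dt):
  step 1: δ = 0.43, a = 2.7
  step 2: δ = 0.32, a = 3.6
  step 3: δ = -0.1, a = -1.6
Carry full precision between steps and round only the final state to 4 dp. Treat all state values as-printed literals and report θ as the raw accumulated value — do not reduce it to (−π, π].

(-11.0643, -1.5497, 2.4168, 12.8400)

after step 1 (δ=0.43, a=2.7): (-7.547606, -5.120476, 2.136559, 12.440000)
after step 2 (δ=0.32, a=3.6): (-8.881322, -3.020156, 2.548807, 13.160000)
after step 3 (δ=-0.1, a=-1.6): (-11.064271, -1.549728, 2.416767, 12.840000)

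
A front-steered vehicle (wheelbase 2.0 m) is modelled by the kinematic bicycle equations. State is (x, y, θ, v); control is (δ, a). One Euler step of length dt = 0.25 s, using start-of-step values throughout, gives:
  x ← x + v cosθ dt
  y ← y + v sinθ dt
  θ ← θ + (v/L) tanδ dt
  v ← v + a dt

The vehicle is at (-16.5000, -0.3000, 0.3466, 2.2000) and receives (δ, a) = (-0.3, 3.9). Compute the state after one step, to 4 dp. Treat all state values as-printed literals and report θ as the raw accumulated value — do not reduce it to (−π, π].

x' = -16.5000 + 2.2000·cos(0.3466)·0.25 = -15.9827
y' = -0.3000 + 2.2000·sin(0.3466)·0.25 = -0.1132
θ' = 0.3466 + (2.2000/2.0)·tan(-0.3)·0.25 = 0.2615
v' = 2.2000 + 3.9000·0.25 = 3.1750

(-15.9827, -0.1132, 0.2615, 3.1750)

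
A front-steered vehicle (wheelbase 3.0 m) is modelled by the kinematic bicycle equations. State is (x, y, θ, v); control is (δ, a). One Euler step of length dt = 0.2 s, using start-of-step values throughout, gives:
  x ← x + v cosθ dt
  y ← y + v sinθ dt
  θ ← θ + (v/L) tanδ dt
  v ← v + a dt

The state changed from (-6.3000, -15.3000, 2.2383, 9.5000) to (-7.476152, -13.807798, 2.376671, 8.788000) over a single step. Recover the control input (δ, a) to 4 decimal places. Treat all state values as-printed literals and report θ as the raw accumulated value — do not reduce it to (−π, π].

δ = 0.2151, a = -3.5600

a = (v'−v)/dt = (-0.712000)/0.2 = -3.5600
Δθ = θ'−θ = 0.138371;  (v·dt/L) = 9.5000·0.2/3.0 = 0.633333
tan δ = Δθ·L/(v·dt) = 0.218481  →  δ = 0.2151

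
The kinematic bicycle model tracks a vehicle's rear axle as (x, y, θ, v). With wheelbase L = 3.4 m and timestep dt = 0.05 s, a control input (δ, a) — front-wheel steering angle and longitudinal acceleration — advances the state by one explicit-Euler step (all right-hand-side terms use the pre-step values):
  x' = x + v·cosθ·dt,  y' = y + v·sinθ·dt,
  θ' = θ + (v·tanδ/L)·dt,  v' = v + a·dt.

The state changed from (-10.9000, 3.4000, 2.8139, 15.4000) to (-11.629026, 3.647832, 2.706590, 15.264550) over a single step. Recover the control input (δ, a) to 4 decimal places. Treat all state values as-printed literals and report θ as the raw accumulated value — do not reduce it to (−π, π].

δ = -0.4425, a = -2.7090

a = (v'−v)/dt = (-0.135450)/0.05 = -2.7090
Δθ = θ'−θ = -0.107310;  (v·dt/L) = 15.4000·0.05/3.4 = 0.226471
tan δ = Δθ·L/(v·dt) = -0.473836  →  δ = -0.4425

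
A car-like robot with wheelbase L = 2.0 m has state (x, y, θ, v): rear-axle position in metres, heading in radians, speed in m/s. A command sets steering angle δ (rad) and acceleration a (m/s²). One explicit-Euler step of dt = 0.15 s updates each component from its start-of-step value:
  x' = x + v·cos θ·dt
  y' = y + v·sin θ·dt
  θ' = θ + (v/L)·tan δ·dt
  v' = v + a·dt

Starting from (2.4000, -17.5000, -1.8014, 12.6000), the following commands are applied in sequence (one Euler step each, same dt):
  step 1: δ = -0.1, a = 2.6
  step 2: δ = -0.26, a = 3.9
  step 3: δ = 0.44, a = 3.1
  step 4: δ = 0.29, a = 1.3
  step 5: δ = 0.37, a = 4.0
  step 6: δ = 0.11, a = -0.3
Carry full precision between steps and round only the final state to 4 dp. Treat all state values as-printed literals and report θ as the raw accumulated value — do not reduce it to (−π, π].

(1.7414, -28.8746, -0.8249, 14.7900)

after step 1 (δ=-0.1, a=2.6): (1.968012, -19.339969, -1.896216, 12.990000)
after step 2 (δ=-0.26, a=3.9): (1.345063, -21.186205, -2.155388, 13.575000)
after step 3 (δ=0.44, a=3.1): (0.221341, -22.884311, -1.676074, 14.040000)
after step 4 (δ=0.29, a=1.3): (0.000035, -24.978650, -1.361846, 14.235000)
after step 5 (δ=0.37, a=4.0): (0.442957, -27.067457, -0.947753, 14.835000)
after step 6 (δ=0.11, a=-0.3): (1.741411, -28.874597, -0.824868, 14.790000)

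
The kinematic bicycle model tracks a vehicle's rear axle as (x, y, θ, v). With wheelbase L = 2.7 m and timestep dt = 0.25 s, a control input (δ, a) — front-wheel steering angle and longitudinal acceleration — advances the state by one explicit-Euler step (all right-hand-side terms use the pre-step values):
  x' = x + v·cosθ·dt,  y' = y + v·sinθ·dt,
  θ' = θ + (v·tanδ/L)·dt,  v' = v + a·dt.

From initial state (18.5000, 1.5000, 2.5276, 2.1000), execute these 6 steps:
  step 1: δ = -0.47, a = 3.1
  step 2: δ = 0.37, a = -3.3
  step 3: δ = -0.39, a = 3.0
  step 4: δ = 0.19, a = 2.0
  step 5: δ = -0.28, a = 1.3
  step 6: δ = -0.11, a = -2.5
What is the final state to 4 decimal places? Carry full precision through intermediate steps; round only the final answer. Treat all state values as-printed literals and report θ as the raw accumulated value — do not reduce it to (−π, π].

(15.2251, 4.1026, 2.3790, 3.0000)

after step 1 (δ=-0.47, a=3.1): (18.070889, 1.802471, 2.428829, 2.875000)
after step 2 (δ=0.37, a=-3.3): (17.527113, 2.272481, 2.532079, 2.050000)
after step 3 (δ=-0.39, a=3.0): (17.106901, 2.565871, 2.454055, 2.800000)
after step 4 (δ=0.19, a=2.0): (16.565933, 3.010117, 2.503916, 3.300000)
after step 5 (δ=-0.28, a=1.3): (15.903061, 3.501264, 2.416052, 3.625000)
after step 6 (δ=-0.11, a=-2.5): (15.225059, 4.102597, 2.378981, 3.000000)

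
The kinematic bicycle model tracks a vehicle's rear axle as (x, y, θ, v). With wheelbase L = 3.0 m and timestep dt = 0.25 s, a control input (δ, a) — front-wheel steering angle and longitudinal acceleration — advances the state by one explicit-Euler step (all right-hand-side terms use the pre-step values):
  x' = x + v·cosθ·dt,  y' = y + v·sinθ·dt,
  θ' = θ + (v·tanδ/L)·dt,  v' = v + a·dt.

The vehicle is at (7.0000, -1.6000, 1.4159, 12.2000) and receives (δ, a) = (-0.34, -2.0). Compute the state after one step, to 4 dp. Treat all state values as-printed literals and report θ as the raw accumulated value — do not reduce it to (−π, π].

(7.4705, 1.4135, 1.0563, 11.7000)

x' = 7.0000 + 12.2000·cos(1.4159)·0.25 = 7.4705
y' = -1.6000 + 12.2000·sin(1.4159)·0.25 = 1.4135
θ' = 1.4159 + (12.2000/3.0)·tan(-0.34)·0.25 = 1.0563
v' = 12.2000 − 2.0000·0.25 = 11.7000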